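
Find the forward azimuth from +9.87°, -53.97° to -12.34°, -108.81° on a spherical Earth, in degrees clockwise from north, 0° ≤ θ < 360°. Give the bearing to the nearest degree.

249°

Δλ = -108.81 − -53.97 = -54.84°.
θ = atan2( sin Δλ · cos φ₂ , cos φ₁ · sin φ₂ − sin φ₁ · cos φ₂ · cos Δλ )
  = atan2(-0.79866, -0.30698) = -111.025° → normalised to [0°, 360°): 248.975°.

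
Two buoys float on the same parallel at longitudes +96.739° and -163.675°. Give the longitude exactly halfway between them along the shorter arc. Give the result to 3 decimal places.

Signed shortest Δλ from +96.739° to -163.675° is +99.586°.
Midpoint longitude = +96.739° + (+99.586°)/2 = +96.739° + 49.793° = +146.532°.
(The naïve average (+96.739 + -163.675)/2 = -33.468° is on the wrong side of the globe.)

+146.532°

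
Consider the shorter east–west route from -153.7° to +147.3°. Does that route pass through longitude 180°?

Yes

Naïve |147.3 − -153.7| = 301.0° > 180°, so the shorter arc goes the other way round — across 180°.
Signed shortest Δλ = ((147.3 − -153.7 + 180) mod 360) − 180 = -59.0°.
Going west by 59.0° from -153.7° passes through 180° before reaching +147.3°.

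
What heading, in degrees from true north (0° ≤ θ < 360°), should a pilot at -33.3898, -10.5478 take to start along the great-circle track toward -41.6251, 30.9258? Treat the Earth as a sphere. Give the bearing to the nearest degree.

116°

Δλ = 30.9258 − -10.5478 = 41.4736°.
θ = atan2( sin Δλ · cos φ₂ , cos φ₁ · sin φ₂ − sin φ₁ · cos φ₂ · cos Δλ )
  = atan2(0.49506, -0.24639) = 116.459° → normalised to [0°, 360°): 116.459°.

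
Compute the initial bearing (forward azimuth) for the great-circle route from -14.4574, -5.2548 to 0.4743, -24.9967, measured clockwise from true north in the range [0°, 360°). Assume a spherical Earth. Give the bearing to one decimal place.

Δλ = -24.9967 − -5.2548 = -19.7419°.
θ = atan2( sin Δλ · cos φ₂ , cos φ₁ · sin φ₂ − sin φ₁ · cos φ₂ · cos Δλ )
  = atan2(-0.33777, 0.24299) = -54.269° → normalised to [0°, 360°): 305.731°.

305.7°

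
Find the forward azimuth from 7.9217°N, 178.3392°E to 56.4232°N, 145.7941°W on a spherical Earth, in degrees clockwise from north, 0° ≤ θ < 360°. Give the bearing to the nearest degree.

23°

Δλ = -145.7941 − 178.3392 = -324.1333°; wrapped into (−180°, 180°]: 35.8667°.
θ = atan2( sin Δλ · cos φ₂ , cos φ₁ · sin φ₂ − sin φ₁ · cos φ₂ · cos Δλ )
  = atan2(0.32404, 0.76343) = 22.999° → normalised to [0°, 360°): 22.999°.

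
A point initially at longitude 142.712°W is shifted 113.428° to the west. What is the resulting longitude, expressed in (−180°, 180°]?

103.860°E

Start at -142.712°; shift −113.428° → -256.140°.
-256.140° lies outside (−180°, 180°]; add 360° → +103.860°.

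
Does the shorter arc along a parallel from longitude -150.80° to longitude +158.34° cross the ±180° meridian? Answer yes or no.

Naïve |158.34 − -150.80| = 309.14° > 180°, so the shorter arc goes the other way round — across 180°.
Signed shortest Δλ = ((158.34 − -150.80 + 180) mod 360) − 180 = -50.86°.
Going west by 50.86° from -150.80° passes through 180° before reaching +158.34°.

Yes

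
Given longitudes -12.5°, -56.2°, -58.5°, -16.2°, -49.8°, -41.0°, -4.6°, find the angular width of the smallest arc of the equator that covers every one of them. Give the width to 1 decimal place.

Sort the longitudes: -58.5°, -56.2°, -49.8°, -41.0°, -16.2°, -12.5°, -4.6°.
Eastward gaps between consecutive values (wrapping around): 2.3°, 6.4°, 8.8°, 24.8°, 3.7°, 7.9°, 306.1°.
Largest gap = 306.1° ⇒ minimal covering band is its complement: 360° − 306.1° = 53.9°.
Band runs from -58.5° eastward to -4.6°.

53.9°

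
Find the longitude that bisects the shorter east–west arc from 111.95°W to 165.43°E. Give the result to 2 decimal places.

Signed shortest Δλ from -111.95° to +165.43° is -82.62°.
Midpoint longitude = -111.95° + (-82.62°)/2 = -111.95° − 41.31° = -153.26°.
(The naïve average (-111.95 + +165.43)/2 = 26.74° is on the wrong side of the globe.)

153.26°W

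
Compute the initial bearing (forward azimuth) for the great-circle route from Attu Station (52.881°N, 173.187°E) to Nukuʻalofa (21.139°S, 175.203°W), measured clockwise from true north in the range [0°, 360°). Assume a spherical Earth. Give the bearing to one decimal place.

Δλ = -175.203 − 173.187 = -348.390°; wrapped into (−180°, 180°]: 11.610°.
θ = atan2( sin Δλ · cos φ₂ , cos φ₁ · sin φ₂ − sin φ₁ · cos φ₂ · cos Δλ )
  = atan2(0.18771, -0.94614) = 168.779° → normalised to [0°, 360°): 168.779°.

168.8°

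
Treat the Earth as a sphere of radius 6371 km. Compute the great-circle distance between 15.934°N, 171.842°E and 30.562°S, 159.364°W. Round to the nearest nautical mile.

3250 nmi

Δλ = -159.364 − 171.842 = -331.206°; wrapped into (−180°, 180°]: 28.794°.
Δφ = -30.562 − 15.934 = -46.496°.
a = sin²(Δφ/2) + cos φ₁ · cos φ₂ · sin²(Δλ/2) = 0.206985.
c = 2·atan2(√a, √(1−a)) = 0.94465 rad → d = 6371·c ≈ 6018.34 km ≈ 3249.64 nmi.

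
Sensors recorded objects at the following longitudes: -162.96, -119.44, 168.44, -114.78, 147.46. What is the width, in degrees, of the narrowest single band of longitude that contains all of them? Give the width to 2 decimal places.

Sort the longitudes: -162.96°, -119.44°, -114.78°, +147.46°, +168.44°.
Eastward gaps between consecutive values (wrapping around): 43.52°, 4.66°, 262.24°, 20.98°, 28.60°.
Largest gap = 262.24° ⇒ minimal covering band is its complement: 360° − 262.24° = 97.76°.
Band runs from +147.46° eastward to -114.78°, crossing the antimeridian.

97.76°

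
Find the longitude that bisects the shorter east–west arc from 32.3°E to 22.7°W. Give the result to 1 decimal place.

Signed shortest Δλ from +32.3° to -22.7° is -55.0°.
Midpoint longitude = +32.3° + (-55.0°)/2 = +32.3° − 27.5° = +4.8°.

4.8°E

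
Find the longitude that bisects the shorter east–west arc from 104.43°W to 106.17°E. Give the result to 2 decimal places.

Signed shortest Δλ from -104.43° to +106.17° is -149.40°.
Midpoint longitude = -104.43° + (-149.40°)/2 = -104.43° − 74.70° = -179.13°.
(The naïve average (-104.43 + +106.17)/2 = 0.87° is on the wrong side of the globe.)

179.13°W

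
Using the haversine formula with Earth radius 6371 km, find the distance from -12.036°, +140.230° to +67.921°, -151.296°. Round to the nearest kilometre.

10379 km

Δλ = -151.296 − 140.230 = -291.526°; wrapped into (−180°, 180°]: 68.474°.
Δφ = 67.921 − -12.036 = 79.957°.
a = sin²(Δφ/2) + cos φ₁ · cos φ₂ · sin²(Δλ/2) = 0.529173.
c = 2·atan2(√a, √(1−a)) = 1.62917 rad → d = 6371·c ≈ 10379.47 km.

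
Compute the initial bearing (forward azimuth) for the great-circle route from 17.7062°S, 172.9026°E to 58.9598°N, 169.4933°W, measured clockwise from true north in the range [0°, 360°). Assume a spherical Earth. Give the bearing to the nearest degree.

9°

Δλ = -169.4933 − 172.9026 = -342.3959°; wrapped into (−180°, 180°]: 17.6041°.
θ = atan2( sin Δλ · cos φ₂ , cos φ₁ · sin φ₂ − sin φ₁ · cos φ₂ · cos Δλ )
  = atan2(0.15595, 0.96570) = 9.173° → normalised to [0°, 360°): 9.173°.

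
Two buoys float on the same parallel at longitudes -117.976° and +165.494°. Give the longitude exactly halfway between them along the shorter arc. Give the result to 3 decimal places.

-156.241°

Signed shortest Δλ from -117.976° to +165.494° is -76.530°.
Midpoint longitude = -117.976° + (-76.530°)/2 = -117.976° − 38.265° = -156.241°.
(The naïve average (-117.976 + +165.494)/2 = 23.759° is on the wrong side of the globe.)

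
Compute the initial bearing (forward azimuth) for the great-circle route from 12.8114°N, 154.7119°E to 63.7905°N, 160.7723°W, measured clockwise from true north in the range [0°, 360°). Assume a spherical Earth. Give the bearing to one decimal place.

21.0°

Δλ = -160.7723 − 154.7119 = -315.4842°; wrapped into (−180°, 180°]: 44.5158°.
θ = atan2( sin Δλ · cos φ₂ , cos φ₁ · sin φ₂ − sin φ₁ · cos φ₂ · cos Δλ )
  = atan2(0.30965, 0.80502) = 21.039° → normalised to [0°, 360°): 21.039°.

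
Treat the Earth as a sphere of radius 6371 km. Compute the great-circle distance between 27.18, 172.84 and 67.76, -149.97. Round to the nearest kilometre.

5147 km

Δλ = -149.97 − 172.84 = -322.81°; wrapped into (−180°, 180°]: 37.19°.
Δφ = 67.76 − 27.18 = 40.58°.
a = sin²(Δφ/2) + cos φ₁ · cos φ₂ · sin²(Δλ/2) = 0.154486.
c = 2·atan2(√a, √(1−a)) = 0.80789 rad → d = 6371·c ≈ 5147.05 km.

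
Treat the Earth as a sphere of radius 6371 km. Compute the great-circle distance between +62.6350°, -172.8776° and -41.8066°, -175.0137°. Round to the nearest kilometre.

11615 km

Δλ = -175.0137 − -172.8776 = -2.1361°.
Δφ = -41.8066 − 62.6350 = -104.4416°.
a = sin²(Δφ/2) + cos φ₁ · cos φ₂ · sin²(Δλ/2) = 0.624816.
c = 2·atan2(√a, √(1−a)) = 1.82310 rad → d = 6371·c ≈ 11614.94 km.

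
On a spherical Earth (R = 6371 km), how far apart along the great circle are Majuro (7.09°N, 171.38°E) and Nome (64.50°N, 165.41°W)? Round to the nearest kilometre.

6642 km

Δλ = -165.41 − 171.38 = -336.79°; wrapped into (−180°, 180°]: 23.21°.
Δφ = 64.50 − 7.09 = 57.41°.
a = sin²(Δφ/2) + cos φ₁ · cos φ₂ · sin²(Δλ/2) = 0.247976.
c = 2·atan2(√a, √(1−a)) = 1.04252 rad → d = 6371·c ≈ 6641.88 km.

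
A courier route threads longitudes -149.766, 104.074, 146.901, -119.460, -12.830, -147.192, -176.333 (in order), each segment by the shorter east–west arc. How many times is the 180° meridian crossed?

Leg 1: -149.766° → +104.074°, shortest Δλ = -106.16° (west) — crosses 180°.
Leg 2: +104.074° → +146.901°, shortest Δλ = 42.827° (east) — does not cross 180°.
Leg 3: +146.901° → -119.460°, shortest Δλ = 93.639° (east) — crosses 180°.
Leg 4: -119.460° → -12.830°, shortest Δλ = 106.63° (east) — does not cross 180°.
Leg 5: -12.830° → -147.192°, shortest Δλ = -134.362° (west) — does not cross 180°.
Leg 6: -147.192° → -176.333°, shortest Δλ = -29.141° (west) — does not cross 180°.
Total crossings: 2.

2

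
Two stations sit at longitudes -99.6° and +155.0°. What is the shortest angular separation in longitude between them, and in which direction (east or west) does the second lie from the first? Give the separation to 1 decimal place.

105.4° west

Raw difference: 155.0 − -99.6 = 254.6°.
Normalise into (−180°, 180°]: 254.6° − 360° = -105.4°.
Negative ⇒ the second point lies to the west; separation 105.4°.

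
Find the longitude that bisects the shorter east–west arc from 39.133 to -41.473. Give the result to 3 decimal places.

-1.170°

Signed shortest Δλ from +39.133° to -41.473° is -80.606°.
Midpoint longitude = +39.133° + (-80.606°)/2 = +39.133° − 40.303° = -1.170°.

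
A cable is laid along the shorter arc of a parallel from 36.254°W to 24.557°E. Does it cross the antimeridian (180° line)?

No

Signed shortest Δλ = ((24.557 − -36.254 + 180) mod 360) − 180 = 60.811°.
Going east by 60.811° from -36.254° reaches +24.557° without touching 180°.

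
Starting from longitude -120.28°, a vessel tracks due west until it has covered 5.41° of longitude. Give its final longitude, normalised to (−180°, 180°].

Start at -120.28°; shift −5.41° → -125.69°.
-125.69° already lies in (−180°, 180°].

-125.69°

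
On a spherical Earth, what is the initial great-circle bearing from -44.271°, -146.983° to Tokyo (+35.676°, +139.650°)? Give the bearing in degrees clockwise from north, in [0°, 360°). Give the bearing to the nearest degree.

Δλ = 139.650 − -146.983 = 286.633°; wrapped into (−180°, 180°]: -73.367°.
θ = atan2( sin Δλ · cos φ₂ , cos φ₁ · sin φ₂ − sin φ₁ · cos φ₂ · cos Δλ )
  = atan2(-0.77834, 0.57991) = -53.312° → normalised to [0°, 360°): 306.688°.

307°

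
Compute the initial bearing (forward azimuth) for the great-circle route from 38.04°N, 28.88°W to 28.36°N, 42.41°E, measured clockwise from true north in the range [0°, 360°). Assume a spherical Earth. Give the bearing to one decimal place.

76.5°

Δλ = 42.41 − -28.88 = 71.29°.
θ = atan2( sin Δλ · cos φ₂ , cos φ₁ · sin φ₂ − sin φ₁ · cos φ₂ · cos Δλ )
  = atan2(0.83348, 0.20017) = 76.496° → normalised to [0°, 360°): 76.496°.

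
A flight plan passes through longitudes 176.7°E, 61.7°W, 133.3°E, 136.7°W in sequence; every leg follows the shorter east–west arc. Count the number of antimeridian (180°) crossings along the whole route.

Leg 1: +176.7° → -61.7°, shortest Δλ = 121.6° (east) — crosses 180°.
Leg 2: -61.7° → +133.3°, shortest Δλ = -165.0° (west) — crosses 180°.
Leg 3: +133.3° → -136.7°, shortest Δλ = 90.0° (east) — crosses 180°.
Total crossings: 3.

3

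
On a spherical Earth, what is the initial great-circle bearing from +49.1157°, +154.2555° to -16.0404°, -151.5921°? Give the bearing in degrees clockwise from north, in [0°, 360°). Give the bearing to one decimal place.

Δλ = -151.5921 − 154.2555 = -305.8476°; wrapped into (−180°, 180°]: 54.1524°.
θ = atan2( sin Δλ · cos φ₂ , cos φ₁ · sin φ₂ − sin φ₁ · cos φ₂ · cos Δλ )
  = atan2(0.77902, -0.60638) = 127.897° → normalised to [0°, 360°): 127.897°.

127.9°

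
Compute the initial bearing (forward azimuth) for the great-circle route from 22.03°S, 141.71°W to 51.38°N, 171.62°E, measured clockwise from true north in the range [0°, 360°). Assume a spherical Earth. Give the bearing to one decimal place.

Δλ = 171.62 − -141.71 = 313.33°; wrapped into (−180°, 180°]: -46.67°.
θ = atan2( sin Δλ · cos φ₂ , cos φ₁ · sin φ₂ − sin φ₁ · cos φ₂ · cos Δλ )
  = atan2(-0.45402, 0.88491) = -27.161° → normalised to [0°, 360°): 332.839°.

332.8°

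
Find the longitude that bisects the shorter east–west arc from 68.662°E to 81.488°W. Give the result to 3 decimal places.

6.413°W

Signed shortest Δλ from +68.662° to -81.488° is -150.150°.
Midpoint longitude = +68.662° + (-150.150°)/2 = +68.662° − 75.075° = -6.413°.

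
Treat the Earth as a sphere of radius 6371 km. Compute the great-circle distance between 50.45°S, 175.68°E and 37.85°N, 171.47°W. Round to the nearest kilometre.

9899 km

Δλ = -171.47 − 175.68 = -347.15°; wrapped into (−180°, 180°]: 12.85°.
Δφ = 37.85 − -50.45 = 88.30°.
a = sin²(Δφ/2) + cos φ₁ · cos φ₂ · sin²(Δλ/2) = 0.491463.
c = 2·atan2(√a, √(1−a)) = 1.55372 rad → d = 6371·c ≈ 9898.76 km.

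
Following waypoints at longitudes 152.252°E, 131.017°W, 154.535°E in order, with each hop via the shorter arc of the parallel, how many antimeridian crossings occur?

Leg 1: +152.252° → -131.017°, shortest Δλ = 76.731° (east) — crosses 180°.
Leg 2: -131.017° → +154.535°, shortest Δλ = -74.448° (west) — crosses 180°.
Total crossings: 2.

2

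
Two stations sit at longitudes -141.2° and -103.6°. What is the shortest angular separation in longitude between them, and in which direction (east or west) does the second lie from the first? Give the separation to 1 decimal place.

37.6° east

Raw difference: -103.6 − -141.2 = 37.6°.
Normalise into (−180°, 180°]: 37.6° stays 37.6°.
Positive ⇒ the second point lies to the east; separation 37.6°.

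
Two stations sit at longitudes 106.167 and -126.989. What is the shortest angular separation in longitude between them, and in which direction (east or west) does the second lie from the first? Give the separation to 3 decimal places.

Raw difference: -126.989 − 106.167 = -233.156°.
Normalise into (−180°, 180°]: -233.156° + 360° = 126.844°.
Positive ⇒ the second point lies to the east; separation 126.844°.

126.844° east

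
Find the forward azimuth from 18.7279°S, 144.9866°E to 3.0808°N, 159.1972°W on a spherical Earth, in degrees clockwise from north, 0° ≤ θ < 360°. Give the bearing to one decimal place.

Δλ = -159.1972 − 144.9866 = -304.1838°; wrapped into (−180°, 180°]: 55.8162°.
θ = atan2( sin Δλ · cos φ₂ , cos φ₁ · sin φ₂ − sin φ₁ · cos φ₂ · cos Δλ )
  = atan2(0.82604, 0.23103) = 74.374° → normalised to [0°, 360°): 74.374°.

74.4°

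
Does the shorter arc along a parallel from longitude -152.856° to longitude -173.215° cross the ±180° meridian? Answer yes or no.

Signed shortest Δλ = ((-173.215 − -152.856 + 180) mod 360) − 180 = -20.359°.
Going west by 20.359° from -152.856° reaches -173.215° without touching 180°.

No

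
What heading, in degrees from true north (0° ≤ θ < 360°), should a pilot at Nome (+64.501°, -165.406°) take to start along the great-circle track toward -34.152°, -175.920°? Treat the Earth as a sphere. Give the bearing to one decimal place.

Δλ = -175.920 − -165.406 = -10.514°.
θ = atan2( sin Δλ · cos φ₂ , cos φ₁ · sin φ₂ − sin φ₁ · cos φ₂ · cos Δλ )
  = atan2(-0.15101, -0.97608) = -171.206° → normalised to [0°, 360°): 188.794°.

188.8°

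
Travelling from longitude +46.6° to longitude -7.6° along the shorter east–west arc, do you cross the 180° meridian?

No

Signed shortest Δλ = ((-7.6 − 46.6 + 180) mod 360) − 180 = -54.2°.
Going west by 54.2° from +46.6° reaches -7.6° without touching 180°.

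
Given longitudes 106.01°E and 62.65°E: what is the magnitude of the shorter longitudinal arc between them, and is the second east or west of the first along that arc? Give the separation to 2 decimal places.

43.36° west

Raw difference: 62.65 − 106.01 = -43.36°.
Normalise into (−180°, 180°]: -43.36° stays -43.36°.
Negative ⇒ the second point lies to the west; separation 43.36°.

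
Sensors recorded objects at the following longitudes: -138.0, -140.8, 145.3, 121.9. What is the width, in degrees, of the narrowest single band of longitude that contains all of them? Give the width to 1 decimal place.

100.1°

Sort the longitudes: -140.8°, -138.0°, +121.9°, +145.3°.
Eastward gaps between consecutive values (wrapping around): 2.8°, 259.9°, 23.4°, 73.9°.
Largest gap = 259.9° ⇒ minimal covering band is its complement: 360° − 259.9° = 100.1°.
Band runs from +121.9° eastward to -138.0°, crossing the antimeridian.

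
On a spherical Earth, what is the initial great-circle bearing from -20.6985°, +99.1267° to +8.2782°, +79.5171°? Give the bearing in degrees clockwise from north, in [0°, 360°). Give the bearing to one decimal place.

Δλ = 79.5171 − 99.1267 = -19.6096°.
θ = atan2( sin Δλ · cos φ₂ , cos φ₁ · sin φ₂ − sin φ₁ · cos φ₂ · cos Δλ )
  = atan2(-0.33211, 0.46417) = -35.584° → normalised to [0°, 360°): 324.416°.

324.4°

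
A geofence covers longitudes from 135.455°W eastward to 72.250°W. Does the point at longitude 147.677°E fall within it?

Band width going east from -135.455° to -72.250°: ((-72.250 − -135.455) mod 360) = 63.205°.
Offset of +147.677° east of the west edge: ((147.677 − -135.455) mod 360) = 283.132°.
283.132° > 63.205° ⇒ outside.

No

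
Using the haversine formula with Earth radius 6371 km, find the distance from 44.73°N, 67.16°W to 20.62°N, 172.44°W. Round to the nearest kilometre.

9545 km

Δλ = -172.44 − -67.16 = -105.28°.
Δφ = 20.62 − 44.73 = -24.11°.
a = sin²(Δφ/2) + cos φ₁ · cos φ₂ · sin²(Δλ/2) = 0.463693.
c = 2·atan2(√a, √(1−a)) = 1.49812 rad → d = 6371·c ≈ 9544.51 km.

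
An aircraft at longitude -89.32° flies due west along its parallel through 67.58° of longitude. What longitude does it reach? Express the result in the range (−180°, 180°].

-156.90°

Start at -89.32°; shift −67.58° → -156.90°.
-156.90° already lies in (−180°, 180°].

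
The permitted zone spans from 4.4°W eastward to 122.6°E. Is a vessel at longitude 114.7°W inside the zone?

Band width going east from -4.4° to +122.6°: ((122.6 − -4.4) mod 360) = 127.0°.
Offset of -114.7° east of the west edge: ((-114.7 − -4.4) mod 360) = 249.7°.
249.7° > 127.0° ⇒ outside.

No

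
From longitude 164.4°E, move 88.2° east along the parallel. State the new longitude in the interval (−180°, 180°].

107.4°W

Start at +164.4°; shift +88.2° → +252.6°.
+252.6° lies outside (−180°, 180°]; subtract 360° → -107.4°.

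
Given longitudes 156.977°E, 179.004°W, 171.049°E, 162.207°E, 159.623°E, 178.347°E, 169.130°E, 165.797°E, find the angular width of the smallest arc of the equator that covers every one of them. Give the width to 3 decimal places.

24.019°

Sort the longitudes: -179.004°, +156.977°, +159.623°, +162.207°, +165.797°, +169.130°, +171.049°, +178.347°.
Eastward gaps between consecutive values (wrapping around): 335.981°, 2.646°, 2.584°, 3.590°, 3.333°, 1.919°, 7.298°, 2.649°.
Largest gap = 335.981° ⇒ minimal covering band is its complement: 360° − 335.981° = 24.019°.
Band runs from +156.977° eastward to -179.004°, crossing the antimeridian.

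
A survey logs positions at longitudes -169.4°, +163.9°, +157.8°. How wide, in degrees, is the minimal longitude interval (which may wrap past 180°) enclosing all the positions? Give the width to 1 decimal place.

Sort the longitudes: -169.4°, +157.8°, +163.9°.
Eastward gaps between consecutive values (wrapping around): 327.2°, 6.1°, 26.7°.
Largest gap = 327.2° ⇒ minimal covering band is its complement: 360° − 327.2° = 32.8°.
Band runs from +157.8° eastward to -169.4°, crossing the antimeridian.

32.8°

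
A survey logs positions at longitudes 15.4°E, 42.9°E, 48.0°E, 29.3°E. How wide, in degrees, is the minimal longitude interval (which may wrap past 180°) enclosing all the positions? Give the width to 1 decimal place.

32.6°

Sort the longitudes: +15.4°, +29.3°, +42.9°, +48.0°.
Eastward gaps between consecutive values (wrapping around): 13.9°, 13.6°, 5.1°, 327.4°.
Largest gap = 327.4° ⇒ minimal covering band is its complement: 360° − 327.4° = 32.6°.
Band runs from +15.4° eastward to +48.0°.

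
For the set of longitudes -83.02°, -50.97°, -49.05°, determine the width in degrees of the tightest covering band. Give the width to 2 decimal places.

33.97°

Sort the longitudes: -83.02°, -50.97°, -49.05°.
Eastward gaps between consecutive values (wrapping around): 32.05°, 1.92°, 326.03°.
Largest gap = 326.03° ⇒ minimal covering band is its complement: 360° − 326.03° = 33.97°.
Band runs from -83.02° eastward to -49.05°.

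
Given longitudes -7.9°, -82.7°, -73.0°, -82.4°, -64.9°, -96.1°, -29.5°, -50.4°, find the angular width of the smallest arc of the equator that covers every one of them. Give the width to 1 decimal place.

Sort the longitudes: -96.1°, -82.7°, -82.4°, -73.0°, -64.9°, -50.4°, -29.5°, -7.9°.
Eastward gaps between consecutive values (wrapping around): 13.4°, 0.3°, 9.4°, 8.1°, 14.5°, 20.9°, 21.6°, 271.8°.
Largest gap = 271.8° ⇒ minimal covering band is its complement: 360° − 271.8° = 88.2°.
Band runs from -96.1° eastward to -7.9°.

88.2°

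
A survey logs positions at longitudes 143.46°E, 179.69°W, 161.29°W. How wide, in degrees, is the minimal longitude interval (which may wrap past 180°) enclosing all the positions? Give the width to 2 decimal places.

55.25°

Sort the longitudes: -179.69°, -161.29°, +143.46°.
Eastward gaps between consecutive values (wrapping around): 18.40°, 304.75°, 36.85°.
Largest gap = 304.75° ⇒ minimal covering band is its complement: 360° − 304.75° = 55.25°.
Band runs from +143.46° eastward to -161.29°, crossing the antimeridian.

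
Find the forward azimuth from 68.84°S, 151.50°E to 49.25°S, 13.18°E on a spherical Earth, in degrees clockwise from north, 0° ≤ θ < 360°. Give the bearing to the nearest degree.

211°

Δλ = 13.18 − 151.50 = -138.32°.
θ = atan2( sin Δλ · cos φ₂ , cos φ₁ · sin φ₂ − sin φ₁ · cos φ₂ · cos Δλ )
  = atan2(-0.43407, -0.72812) = -149.199° → normalised to [0°, 360°): 210.801°.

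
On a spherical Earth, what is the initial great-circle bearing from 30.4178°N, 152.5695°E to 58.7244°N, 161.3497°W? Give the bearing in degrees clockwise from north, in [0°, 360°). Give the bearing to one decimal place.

Δλ = -161.3497 − 152.5695 = -313.9192°; wrapped into (−180°, 180°]: 46.0808°.
θ = atan2( sin Δλ · cos φ₂ , cos φ₁ · sin φ₂ − sin φ₁ · cos φ₂ · cos Δλ )
  = atan2(0.37396, 0.55472) = 33.986° → normalised to [0°, 360°): 33.986°.

34.0°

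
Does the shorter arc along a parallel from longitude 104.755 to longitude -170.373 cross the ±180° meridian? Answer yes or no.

Naïve |-170.373 − 104.755| = 275.128° > 180°, so the shorter arc goes the other way round — across 180°.
Signed shortest Δλ = ((-170.373 − 104.755 + 180) mod 360) − 180 = 84.872°.
Going east by 84.872° from +104.755° passes through 180° before reaching -170.373°.

Yes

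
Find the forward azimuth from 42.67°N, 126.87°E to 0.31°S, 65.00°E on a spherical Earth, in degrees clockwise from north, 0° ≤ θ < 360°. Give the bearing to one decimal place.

249.9°

Δλ = 65.00 − 126.87 = -61.87°.
θ = atan2( sin Δλ · cos φ₂ , cos φ₁ · sin φ₂ − sin φ₁ · cos φ₂ · cos Δλ )
  = atan2(-0.88187, -0.32353) = -110.146° → normalised to [0°, 360°): 249.854°.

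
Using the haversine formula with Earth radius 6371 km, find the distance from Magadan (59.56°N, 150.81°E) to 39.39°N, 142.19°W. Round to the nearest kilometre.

5066 km

Δλ = -142.19 − 150.81 = -293.00°; wrapped into (−180°, 180°]: 67.00°.
Δφ = 39.39 − 59.56 = -20.17°.
a = sin²(Δφ/2) + cos φ₁ · cos φ₂ · sin²(Δλ/2) = 0.149943.
c = 2·atan2(√a, √(1−a)) = 0.79524 rad → d = 6371·c ≈ 5066.47 km.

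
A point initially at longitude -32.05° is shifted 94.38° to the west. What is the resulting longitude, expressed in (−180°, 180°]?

-126.43°

Start at -32.05°; shift −94.38° → -126.43°.
-126.43° already lies in (−180°, 180°].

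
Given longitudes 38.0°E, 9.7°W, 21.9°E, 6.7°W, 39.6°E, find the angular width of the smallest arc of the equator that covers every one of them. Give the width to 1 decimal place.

49.3°

Sort the longitudes: -9.7°, -6.7°, +21.9°, +38.0°, +39.6°.
Eastward gaps between consecutive values (wrapping around): 3.0°, 28.6°, 16.1°, 1.6°, 310.7°.
Largest gap = 310.7° ⇒ minimal covering band is its complement: 360° − 310.7° = 49.3°.
Band runs from -9.7° eastward to +39.6°.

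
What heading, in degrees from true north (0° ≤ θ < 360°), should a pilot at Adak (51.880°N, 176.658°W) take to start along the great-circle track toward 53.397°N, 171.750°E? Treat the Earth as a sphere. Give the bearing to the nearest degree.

287°

Δλ = 171.750 − -176.658 = 348.408°; wrapped into (−180°, 180°]: -11.592°.
θ = atan2( sin Δλ · cos φ₂ , cos φ₁ · sin φ₂ − sin φ₁ · cos φ₂ · cos Δλ )
  = atan2(-0.11981, 0.03604) = -73.258° → normalised to [0°, 360°): 286.742°.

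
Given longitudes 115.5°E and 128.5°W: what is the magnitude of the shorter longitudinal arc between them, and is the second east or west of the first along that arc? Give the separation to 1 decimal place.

116.0° east

Raw difference: -128.5 − 115.5 = -244.0°.
Normalise into (−180°, 180°]: -244.0° + 360° = 116.0°.
Positive ⇒ the second point lies to the east; separation 116.0°.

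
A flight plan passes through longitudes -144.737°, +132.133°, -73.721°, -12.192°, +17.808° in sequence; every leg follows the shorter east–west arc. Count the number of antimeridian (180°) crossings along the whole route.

Leg 1: -144.737° → +132.133°, shortest Δλ = -83.13° (west) — crosses 180°.
Leg 2: +132.133° → -73.721°, shortest Δλ = 154.146° (east) — crosses 180°.
Leg 3: -73.721° → -12.192°, shortest Δλ = 61.529° (east) — does not cross 180°.
Leg 4: -12.192° → +17.808°, shortest Δλ = 30.0° (east) — does not cross 180°.
Total crossings: 2.

2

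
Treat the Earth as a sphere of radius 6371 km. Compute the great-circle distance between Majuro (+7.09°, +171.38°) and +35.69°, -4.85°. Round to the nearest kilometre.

Δλ = -4.85 − 171.38 = -176.23°.
Δφ = 35.69 − 7.09 = 28.60°.
a = sin²(Δφ/2) + cos φ₁ · cos φ₂ · sin²(Δλ/2) = 0.866111.
c = 2·atan2(√a, √(1−a)) = 2.39238 rad → d = 6371·c ≈ 15241.83 km.

15242 km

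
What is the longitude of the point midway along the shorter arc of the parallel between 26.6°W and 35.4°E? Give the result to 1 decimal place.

4.4°E

Signed shortest Δλ from -26.6° to +35.4° is +62.0°.
Midpoint longitude = -26.6° + (+62.0°)/2 = -26.6° + 31.0° = +4.4°.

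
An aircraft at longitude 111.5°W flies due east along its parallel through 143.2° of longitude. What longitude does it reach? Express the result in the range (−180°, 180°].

31.7°E

Start at -111.5°; shift +143.2° → +31.7°.
+31.7° already lies in (−180°, 180°].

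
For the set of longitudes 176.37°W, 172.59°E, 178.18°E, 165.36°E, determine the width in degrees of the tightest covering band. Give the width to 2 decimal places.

Sort the longitudes: -176.37°, +165.36°, +172.59°, +178.18°.
Eastward gaps between consecutive values (wrapping around): 341.73°, 7.23°, 5.59°, 5.45°.
Largest gap = 341.73° ⇒ minimal covering band is its complement: 360° − 341.73° = 18.27°.
Band runs from +165.36° eastward to -176.37°, crossing the antimeridian.

18.27°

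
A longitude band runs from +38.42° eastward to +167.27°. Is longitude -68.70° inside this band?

Band width going east from +38.42° to +167.27°: ((167.27 − 38.42) mod 360) = 128.85°.
Offset of -68.70° east of the west edge: ((-68.70 − 38.42) mod 360) = 252.88°.
252.88° > 128.85° ⇒ outside.

No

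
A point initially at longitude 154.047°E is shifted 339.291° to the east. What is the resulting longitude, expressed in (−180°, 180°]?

133.338°E

Start at +154.047°; shift +339.291° → +493.338°.
+493.338° lies outside (−180°, 180°]; subtract 360° → +133.338°.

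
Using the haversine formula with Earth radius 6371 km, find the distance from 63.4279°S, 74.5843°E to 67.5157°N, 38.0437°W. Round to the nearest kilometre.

Δλ = -38.0437 − 74.5843 = -112.6280°.
Δφ = 67.5157 − -63.4279 = 130.9436°.
a = sin²(Δφ/2) + cos φ₁ · cos φ₂ · sin²(Δλ/2) = 0.946102.
c = 2·atan2(√a, √(1−a)) = 2.67300 rad → d = 6371·c ≈ 17029.68 km.

17030 km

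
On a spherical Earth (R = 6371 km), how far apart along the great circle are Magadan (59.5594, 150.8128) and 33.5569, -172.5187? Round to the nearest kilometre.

3935 km

Δλ = -172.5187 − 150.8128 = -323.3315°; wrapped into (−180°, 180°]: 36.6685°.
Δφ = 33.5569 − 59.5594 = -26.0025°.
a = sin²(Δφ/2) + cos φ₁ · cos φ₂ · sin²(Δλ/2) = 0.092389.
c = 2·atan2(√a, √(1−a)) = 0.61768 rad → d = 6371·c ≈ 3935.26 km.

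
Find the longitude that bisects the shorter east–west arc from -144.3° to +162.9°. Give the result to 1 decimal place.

Signed shortest Δλ from -144.3° to +162.9° is -52.8°.
Midpoint longitude = -144.3° + (-52.8°)/2 = -144.3° − 26.4° = -170.7°.
(The naïve average (-144.3 + +162.9)/2 = 9.3° is on the wrong side of the globe.)

-170.7°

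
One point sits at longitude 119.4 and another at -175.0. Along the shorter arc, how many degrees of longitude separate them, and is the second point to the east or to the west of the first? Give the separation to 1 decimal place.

65.6° east

Raw difference: -175.0 − 119.4 = -294.4°.
Normalise into (−180°, 180°]: -294.4° + 360° = 65.6°.
Positive ⇒ the second point lies to the east; separation 65.6°.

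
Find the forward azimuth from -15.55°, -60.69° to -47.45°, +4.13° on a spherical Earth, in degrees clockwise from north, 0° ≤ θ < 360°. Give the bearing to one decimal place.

135.9°

Δλ = 4.13 − -60.69 = 64.82°.
θ = atan2( sin Δλ · cos φ₂ , cos φ₁ · sin φ₂ − sin φ₁ · cos φ₂ · cos Δλ )
  = atan2(0.61197, -0.63259) = 135.949° → normalised to [0°, 360°): 135.949°.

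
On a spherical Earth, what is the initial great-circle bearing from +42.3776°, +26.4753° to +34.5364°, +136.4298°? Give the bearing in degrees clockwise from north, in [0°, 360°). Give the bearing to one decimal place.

Δλ = 136.4298 − 26.4753 = 109.9545°.
θ = atan2( sin Δλ · cos φ₂ , cos φ₁ · sin φ₂ − sin φ₁ · cos φ₂ · cos Δλ )
  = atan2(0.77431, 0.60829) = 51.847° → normalised to [0°, 360°): 51.847°.

51.8°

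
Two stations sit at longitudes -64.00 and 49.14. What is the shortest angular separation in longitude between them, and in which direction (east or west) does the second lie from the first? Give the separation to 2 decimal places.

113.14° east

Raw difference: 49.14 − -64.00 = 113.14°.
Normalise into (−180°, 180°]: 113.14° stays 113.14°.
Positive ⇒ the second point lies to the east; separation 113.14°.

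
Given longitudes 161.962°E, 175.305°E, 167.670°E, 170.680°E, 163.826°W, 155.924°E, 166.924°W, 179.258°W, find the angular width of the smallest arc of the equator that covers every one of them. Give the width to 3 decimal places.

40.250°

Sort the longitudes: -179.258°, -166.924°, -163.826°, +155.924°, +161.962°, +167.670°, +170.680°, +175.305°.
Eastward gaps between consecutive values (wrapping around): 12.334°, 3.098°, 319.750°, 6.038°, 5.708°, 3.010°, 4.625°, 5.437°.
Largest gap = 319.750° ⇒ minimal covering band is its complement: 360° − 319.750° = 40.250°.
Band runs from +155.924° eastward to -163.826°, crossing the antimeridian.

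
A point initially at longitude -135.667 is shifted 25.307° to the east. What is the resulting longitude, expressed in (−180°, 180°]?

-110.360°

Start at -135.667°; shift +25.307° → -110.360°.
-110.360° already lies in (−180°, 180°].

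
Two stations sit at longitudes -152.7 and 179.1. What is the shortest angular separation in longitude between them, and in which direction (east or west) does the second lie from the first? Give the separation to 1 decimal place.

28.2° west

Raw difference: 179.1 − -152.7 = 331.8°.
Normalise into (−180°, 180°]: 331.8° − 360° = -28.2°.
Negative ⇒ the second point lies to the west; separation 28.2°.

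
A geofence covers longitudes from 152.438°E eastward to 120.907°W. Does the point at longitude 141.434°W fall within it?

Band width going east from +152.438° to -120.907°: ((-120.907 − 152.438) mod 360) = 86.655°.
Offset of -141.434° east of the west edge: ((-141.434 − 152.438) mod 360) = 66.128°.
66.128° ≤ 86.655° ⇒ inside.

Yes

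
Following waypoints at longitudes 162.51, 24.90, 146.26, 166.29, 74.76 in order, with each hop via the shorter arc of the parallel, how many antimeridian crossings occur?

Leg 1: +162.51° → +24.90°, shortest Δλ = -137.61° (west) — does not cross 180°.
Leg 2: +24.90° → +146.26°, shortest Δλ = 121.36° (east) — does not cross 180°.
Leg 3: +146.26° → +166.29°, shortest Δλ = 20.03° (east) — does not cross 180°.
Leg 4: +166.29° → +74.76°, shortest Δλ = -91.53° (west) — does not cross 180°.
Total crossings: 0.

0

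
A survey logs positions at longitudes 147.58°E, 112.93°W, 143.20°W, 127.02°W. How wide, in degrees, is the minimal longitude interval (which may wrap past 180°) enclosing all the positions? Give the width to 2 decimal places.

99.49°

Sort the longitudes: -143.20°, -127.02°, -112.93°, +147.58°.
Eastward gaps between consecutive values (wrapping around): 16.18°, 14.09°, 260.51°, 69.22°.
Largest gap = 260.51° ⇒ minimal covering band is its complement: 360° − 260.51° = 99.49°.
Band runs from +147.58° eastward to -112.93°, crossing the antimeridian.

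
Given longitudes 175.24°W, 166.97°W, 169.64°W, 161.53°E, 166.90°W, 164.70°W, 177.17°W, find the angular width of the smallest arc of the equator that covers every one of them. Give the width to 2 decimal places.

33.77°

Sort the longitudes: -177.17°, -175.24°, -169.64°, -166.97°, -166.90°, -164.70°, +161.53°.
Eastward gaps between consecutive values (wrapping around): 1.93°, 5.60°, 2.67°, 0.07°, 2.20°, 326.23°, 21.30°.
Largest gap = 326.23° ⇒ minimal covering band is its complement: 360° − 326.23° = 33.77°.
Band runs from +161.53° eastward to -164.70°, crossing the antimeridian.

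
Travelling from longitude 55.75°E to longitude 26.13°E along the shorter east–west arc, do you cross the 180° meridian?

Signed shortest Δλ = ((26.13 − 55.75 + 180) mod 360) − 180 = -29.62°.
Going west by 29.62° from +55.75° reaches +26.13° without touching 180°.

No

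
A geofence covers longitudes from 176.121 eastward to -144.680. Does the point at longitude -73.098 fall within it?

Band width going east from +176.121° to -144.680°: ((-144.680 − 176.121) mod 360) = 39.199°.
Offset of -73.098° east of the west edge: ((-73.098 − 176.121) mod 360) = 110.781°.
110.781° > 39.199° ⇒ outside.

No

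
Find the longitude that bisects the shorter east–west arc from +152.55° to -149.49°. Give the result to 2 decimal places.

-178.47°

Signed shortest Δλ from +152.55° to -149.49° is +57.96°.
Midpoint longitude = +152.55° + (+57.96°)/2 = +152.55° + 28.98° = +181.53°.
Normalise into (−180°, 180°]: -178.47°.
(The naïve average (+152.55 + -149.49)/2 = 1.53° is on the wrong side of the globe.)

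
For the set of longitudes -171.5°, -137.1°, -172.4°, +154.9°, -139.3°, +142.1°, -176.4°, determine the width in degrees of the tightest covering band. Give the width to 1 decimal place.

80.8°

Sort the longitudes: -176.4°, -172.4°, -171.5°, -139.3°, -137.1°, +142.1°, +154.9°.
Eastward gaps between consecutive values (wrapping around): 4.0°, 0.9°, 32.2°, 2.2°, 279.2°, 12.8°, 28.7°.
Largest gap = 279.2° ⇒ minimal covering band is its complement: 360° − 279.2° = 80.8°.
Band runs from +142.1° eastward to -137.1°, crossing the antimeridian.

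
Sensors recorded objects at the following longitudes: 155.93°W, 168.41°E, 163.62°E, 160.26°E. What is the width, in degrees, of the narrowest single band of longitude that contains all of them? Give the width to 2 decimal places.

43.81°

Sort the longitudes: -155.93°, +160.26°, +163.62°, +168.41°.
Eastward gaps between consecutive values (wrapping around): 316.19°, 3.36°, 4.79°, 35.66°.
Largest gap = 316.19° ⇒ minimal covering band is its complement: 360° − 316.19° = 43.81°.
Band runs from +160.26° eastward to -155.93°, crossing the antimeridian.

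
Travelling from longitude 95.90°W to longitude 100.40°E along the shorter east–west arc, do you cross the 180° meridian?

Naïve |100.40 − -95.90| = 196.3° > 180°, so the shorter arc goes the other way round — across 180°.
Signed shortest Δλ = ((100.40 − -95.90 + 180) mod 360) − 180 = -163.7°.
Going west by 163.7° from -95.90° passes through 180° before reaching +100.40°.

Yes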